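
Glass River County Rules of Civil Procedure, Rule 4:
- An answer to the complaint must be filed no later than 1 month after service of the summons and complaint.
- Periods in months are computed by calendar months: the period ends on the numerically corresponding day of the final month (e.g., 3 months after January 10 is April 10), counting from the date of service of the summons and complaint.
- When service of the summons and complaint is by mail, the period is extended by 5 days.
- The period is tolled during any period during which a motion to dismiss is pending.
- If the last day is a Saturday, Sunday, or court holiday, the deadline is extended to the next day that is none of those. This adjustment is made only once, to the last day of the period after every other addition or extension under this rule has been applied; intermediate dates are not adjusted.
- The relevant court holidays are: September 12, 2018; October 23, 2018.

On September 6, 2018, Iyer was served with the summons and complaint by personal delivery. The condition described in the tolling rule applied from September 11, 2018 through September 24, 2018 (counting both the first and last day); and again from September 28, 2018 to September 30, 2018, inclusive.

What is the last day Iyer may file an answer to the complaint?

October 24, 2018

1 month after September 6, 2018 is October 6, 2018.
Service was not by mail, so no mail extension applies.
From September 11, 2018 through September 24, 2018 inclusive is 14 days; tolling adds 14 days: October 6, 2018 + 14 days = October 20, 2018.
From September 28, 2018 through September 30, 2018 inclusive is 3 days; tolling adds 3 days: October 20, 2018 + 3 days = October 23, 2018.
October 23, 2018 is a listed holiday. The next qualifying day is October 24, 2018.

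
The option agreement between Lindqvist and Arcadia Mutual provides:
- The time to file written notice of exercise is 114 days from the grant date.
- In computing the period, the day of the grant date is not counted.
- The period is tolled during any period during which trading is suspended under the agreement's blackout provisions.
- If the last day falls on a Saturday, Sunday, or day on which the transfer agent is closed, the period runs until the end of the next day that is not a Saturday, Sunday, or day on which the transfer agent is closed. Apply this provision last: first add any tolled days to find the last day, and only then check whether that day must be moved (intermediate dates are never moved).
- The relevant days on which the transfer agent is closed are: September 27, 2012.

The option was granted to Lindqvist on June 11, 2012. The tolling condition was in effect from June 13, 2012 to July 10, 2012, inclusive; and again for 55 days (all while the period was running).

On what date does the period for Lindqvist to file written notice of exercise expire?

114 days after June 11, 2012 is October 3, 2012.
From June 13, 2012 through July 10, 2012 inclusive is 28 days; tolling adds 28 days: October 3, 2012 + 28 days = October 31, 2012.
Tolling adds 55 days: October 31, 2012 + 55 days = December 25, 2012.
December 25, 2012 is a Tuesday and not a day on which the transfer agent is closed, so no extension applies.

December 25, 2012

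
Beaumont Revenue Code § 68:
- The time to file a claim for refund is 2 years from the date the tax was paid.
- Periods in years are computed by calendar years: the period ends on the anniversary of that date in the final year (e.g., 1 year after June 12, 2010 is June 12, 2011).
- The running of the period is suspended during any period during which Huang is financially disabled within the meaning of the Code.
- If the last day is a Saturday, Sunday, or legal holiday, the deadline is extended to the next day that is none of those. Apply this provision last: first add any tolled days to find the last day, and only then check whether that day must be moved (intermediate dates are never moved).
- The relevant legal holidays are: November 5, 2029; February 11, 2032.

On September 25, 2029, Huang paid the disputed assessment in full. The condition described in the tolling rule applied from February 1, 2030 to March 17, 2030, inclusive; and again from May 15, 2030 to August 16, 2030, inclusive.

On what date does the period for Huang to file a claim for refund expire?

February 12, 2032

2 years after September 25, 2029 is September 25, 2031.
From February 1, 2030 through March 17, 2030 inclusive is 45 days; tolling adds 45 days: September 25, 2031 + 45 days = November 9, 2031.
From May 15, 2030 through August 16, 2030 inclusive is 94 days; tolling adds 94 days: November 9, 2031 + 94 days = February 11, 2032.
February 11, 2032 is a listed holiday. The next qualifying day is February 12, 2032.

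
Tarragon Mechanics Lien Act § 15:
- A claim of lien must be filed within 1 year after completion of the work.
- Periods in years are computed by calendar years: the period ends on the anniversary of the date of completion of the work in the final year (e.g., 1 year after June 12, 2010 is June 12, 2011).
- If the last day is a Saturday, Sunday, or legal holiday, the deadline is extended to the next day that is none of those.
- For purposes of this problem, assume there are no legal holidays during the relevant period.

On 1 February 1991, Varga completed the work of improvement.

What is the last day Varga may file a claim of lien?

February 3, 1992

1 year after 1 February 1991 is February 1, 1992.
February 1, 1992 is Saturday; February 2, 1992 is Sunday. The next qualifying day is February 3, 1992.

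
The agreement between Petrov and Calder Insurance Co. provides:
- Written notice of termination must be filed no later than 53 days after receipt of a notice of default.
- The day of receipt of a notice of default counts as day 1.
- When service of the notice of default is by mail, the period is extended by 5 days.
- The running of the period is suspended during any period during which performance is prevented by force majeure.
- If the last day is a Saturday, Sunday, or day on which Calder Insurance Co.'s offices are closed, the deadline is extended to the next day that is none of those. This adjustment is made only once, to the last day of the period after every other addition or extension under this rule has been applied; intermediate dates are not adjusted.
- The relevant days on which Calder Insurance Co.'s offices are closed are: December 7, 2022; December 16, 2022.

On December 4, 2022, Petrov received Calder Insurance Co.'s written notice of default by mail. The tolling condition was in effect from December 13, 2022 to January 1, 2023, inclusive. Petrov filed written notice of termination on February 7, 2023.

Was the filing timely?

Counting December 4, 2022 as day 1, day 53 is January 25, 2023.
Service was by mail, adding 5 days: January 25, 2023 + 5 days = January 30, 2023.
From December 13, 2022 through January 1, 2023 inclusive is 20 days; tolling adds 20 days: January 30, 2023 + 20 days = February 19, 2023.
February 19, 2023 is Sunday. The next qualifying day is February 20, 2023.
The deadline is February 20, 2023; the filing on February 7, 2023 is on or before that date.

Yes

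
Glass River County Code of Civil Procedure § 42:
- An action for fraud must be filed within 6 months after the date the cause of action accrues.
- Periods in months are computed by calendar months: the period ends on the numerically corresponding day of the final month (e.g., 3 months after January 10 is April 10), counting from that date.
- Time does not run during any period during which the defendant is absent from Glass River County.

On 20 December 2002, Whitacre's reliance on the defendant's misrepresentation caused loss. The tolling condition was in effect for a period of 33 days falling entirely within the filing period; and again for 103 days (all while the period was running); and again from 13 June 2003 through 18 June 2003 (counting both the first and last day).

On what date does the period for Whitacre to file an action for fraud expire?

November 9, 2003

6 months after 20 December 2002 is June 20, 2003.
Tolling adds 33 days: June 20, 2003 + 33 days = July 23, 2003.
Tolling adds 103 days: July 23, 2003 + 103 days = November 3, 2003.
From June 13, 2003 through June 18, 2003 inclusive is 6 days; tolling adds 6 days: November 3, 2003 + 6 days = November 9, 2003.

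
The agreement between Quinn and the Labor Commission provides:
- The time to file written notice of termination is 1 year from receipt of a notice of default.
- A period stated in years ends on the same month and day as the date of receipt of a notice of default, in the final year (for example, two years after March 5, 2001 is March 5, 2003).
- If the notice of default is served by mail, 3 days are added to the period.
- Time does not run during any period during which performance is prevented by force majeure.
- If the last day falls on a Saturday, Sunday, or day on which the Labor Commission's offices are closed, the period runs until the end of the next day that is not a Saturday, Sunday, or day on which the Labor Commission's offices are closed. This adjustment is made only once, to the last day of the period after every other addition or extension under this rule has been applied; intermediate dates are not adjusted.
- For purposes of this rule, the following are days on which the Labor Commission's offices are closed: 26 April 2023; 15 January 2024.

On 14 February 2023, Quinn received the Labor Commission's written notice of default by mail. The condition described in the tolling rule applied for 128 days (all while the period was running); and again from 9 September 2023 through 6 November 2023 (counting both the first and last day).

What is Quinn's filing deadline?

August 22, 2024

1 year after 14 February 2023 is February 14, 2024.
Service was by mail, adding 3 days: February 14, 2024 + 3 days = February 17, 2024.
Tolling adds 128 days: February 17, 2024 + 128 days = June 24, 2024.
From September 9, 2023 through November 6, 2023 inclusive is 59 days; tolling adds 59 days: June 24, 2024 + 59 days = August 22, 2024.
August 22, 2024 is a Thursday and not a day on which the Labor Commission's offices are closed, so no extension applies.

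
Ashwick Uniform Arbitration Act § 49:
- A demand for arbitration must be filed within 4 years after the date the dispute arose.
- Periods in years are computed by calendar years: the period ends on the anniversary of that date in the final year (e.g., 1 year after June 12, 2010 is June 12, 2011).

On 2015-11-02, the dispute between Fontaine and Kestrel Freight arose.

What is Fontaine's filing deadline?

4 years after 2015-11-02 is November 2, 2019.

November 2, 2019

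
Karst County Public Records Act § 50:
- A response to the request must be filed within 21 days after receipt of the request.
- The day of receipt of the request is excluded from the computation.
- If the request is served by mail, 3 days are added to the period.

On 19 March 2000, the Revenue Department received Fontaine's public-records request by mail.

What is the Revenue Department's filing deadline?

April 12, 2000

21 days after 19 March 2000 is April 9, 2000.
Service was by mail, adding 3 days: April 9, 2000 + 3 days = April 12, 2000.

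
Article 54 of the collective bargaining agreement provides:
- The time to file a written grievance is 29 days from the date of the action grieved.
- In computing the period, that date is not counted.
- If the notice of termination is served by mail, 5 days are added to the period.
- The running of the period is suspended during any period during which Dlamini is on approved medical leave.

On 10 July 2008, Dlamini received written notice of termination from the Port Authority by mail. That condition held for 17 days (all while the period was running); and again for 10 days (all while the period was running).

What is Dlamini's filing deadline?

29 days after 10 July 2008 is August 8, 2008.
Service was by mail, adding 5 days: August 8, 2008 + 5 days = August 13, 2008.
Tolling adds 17 days: August 13, 2008 + 17 days = August 30, 2008.
Tolling adds 10 days: August 30, 2008 + 10 days = September 9, 2008.

September 9, 2008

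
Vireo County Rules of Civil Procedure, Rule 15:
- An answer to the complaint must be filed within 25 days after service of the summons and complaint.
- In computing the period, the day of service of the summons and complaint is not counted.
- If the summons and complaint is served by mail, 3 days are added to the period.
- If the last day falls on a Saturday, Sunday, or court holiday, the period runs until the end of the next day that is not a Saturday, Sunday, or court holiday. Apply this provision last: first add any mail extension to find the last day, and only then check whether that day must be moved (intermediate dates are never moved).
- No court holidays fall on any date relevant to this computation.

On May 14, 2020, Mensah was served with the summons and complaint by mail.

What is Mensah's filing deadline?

June 11, 2020

25 days after May 14, 2020 is June 8, 2020.
Service was by mail, adding 3 days: June 8, 2020 + 3 days = June 11, 2020.
June 11, 2020 is a Thursday and not a court holiday, so no extension applies.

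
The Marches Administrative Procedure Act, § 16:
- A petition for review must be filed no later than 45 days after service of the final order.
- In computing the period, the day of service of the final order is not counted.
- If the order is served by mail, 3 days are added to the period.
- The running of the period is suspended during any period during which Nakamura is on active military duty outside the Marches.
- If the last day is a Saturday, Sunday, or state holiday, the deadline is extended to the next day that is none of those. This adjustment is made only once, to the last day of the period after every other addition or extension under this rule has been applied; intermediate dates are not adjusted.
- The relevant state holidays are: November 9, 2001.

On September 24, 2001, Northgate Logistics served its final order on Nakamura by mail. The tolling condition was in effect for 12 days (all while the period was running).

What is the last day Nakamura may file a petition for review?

45 days after September 24, 2001 is November 8, 2001.
Service was by mail, adding 3 days: November 8, 2001 + 3 days = November 11, 2001.
Tolling adds 12 days: November 11, 2001 + 12 days = November 23, 2001.
November 23, 2001 is a Friday and not a state holiday, so no extension applies.

November 23, 2001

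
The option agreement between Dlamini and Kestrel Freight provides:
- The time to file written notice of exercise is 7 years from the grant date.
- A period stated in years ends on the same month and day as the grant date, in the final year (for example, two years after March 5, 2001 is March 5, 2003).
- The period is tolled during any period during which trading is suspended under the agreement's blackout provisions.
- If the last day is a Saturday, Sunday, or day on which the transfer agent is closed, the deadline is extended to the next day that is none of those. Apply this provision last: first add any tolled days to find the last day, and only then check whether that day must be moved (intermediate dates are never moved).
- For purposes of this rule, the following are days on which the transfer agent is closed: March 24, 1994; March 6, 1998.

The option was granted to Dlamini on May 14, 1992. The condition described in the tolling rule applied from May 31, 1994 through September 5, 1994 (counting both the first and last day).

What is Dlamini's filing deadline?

7 years after May 14, 1992 is May 14, 1999.
From May 31, 1994 through September 5, 1994 inclusive is 98 days; tolling adds 98 days: May 14, 1999 + 98 days = August 20, 1999.
August 20, 1999 is a Friday and not a day on which the transfer agent is closed, so no extension applies.

August 20, 1999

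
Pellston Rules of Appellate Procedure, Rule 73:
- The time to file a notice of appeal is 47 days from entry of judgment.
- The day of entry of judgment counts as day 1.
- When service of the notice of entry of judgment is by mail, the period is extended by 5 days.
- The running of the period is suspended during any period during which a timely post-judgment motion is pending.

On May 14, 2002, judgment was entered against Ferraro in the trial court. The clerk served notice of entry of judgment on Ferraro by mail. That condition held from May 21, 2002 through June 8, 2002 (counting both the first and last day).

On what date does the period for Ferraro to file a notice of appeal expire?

July 23, 2002

Counting May 14, 2002 as day 1, day 47 is June 29, 2002.
Service was by mail, adding 5 days: June 29, 2002 + 5 days = July 4, 2002.
From May 21, 2002 through June 8, 2002 inclusive is 19 days; tolling adds 19 days: July 4, 2002 + 19 days = July 23, 2002.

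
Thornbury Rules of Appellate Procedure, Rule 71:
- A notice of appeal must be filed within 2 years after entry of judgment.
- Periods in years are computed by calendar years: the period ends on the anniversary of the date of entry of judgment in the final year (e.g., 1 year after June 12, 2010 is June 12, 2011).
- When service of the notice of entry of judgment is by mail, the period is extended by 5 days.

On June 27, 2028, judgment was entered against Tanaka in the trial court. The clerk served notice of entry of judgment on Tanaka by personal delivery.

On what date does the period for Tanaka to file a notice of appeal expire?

2 years after June 27, 2028 is June 27, 2030.
Service was not by mail, so no mail extension applies.

June 27, 2030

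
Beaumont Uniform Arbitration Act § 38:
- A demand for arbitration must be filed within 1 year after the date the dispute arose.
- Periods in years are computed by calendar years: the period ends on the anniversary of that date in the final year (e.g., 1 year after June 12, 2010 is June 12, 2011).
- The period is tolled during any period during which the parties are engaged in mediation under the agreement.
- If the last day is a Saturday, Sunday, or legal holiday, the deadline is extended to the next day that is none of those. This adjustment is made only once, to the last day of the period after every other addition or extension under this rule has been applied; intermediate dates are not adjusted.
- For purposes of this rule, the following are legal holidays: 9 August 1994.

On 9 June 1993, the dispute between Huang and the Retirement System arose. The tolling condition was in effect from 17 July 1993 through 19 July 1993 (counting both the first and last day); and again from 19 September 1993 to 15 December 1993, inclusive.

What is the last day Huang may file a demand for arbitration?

1 year after 9 June 1993 is June 9, 1994.
From July 17, 1993 through July 19, 1993 inclusive is 3 days; tolling adds 3 days: June 9, 1994 + 3 days = June 12, 1994.
From September 19, 1993 through December 15, 1993 inclusive is 88 days; tolling adds 88 days: June 12, 1994 + 88 days = September 8, 1994.
September 8, 1994 is a Thursday and not a legal holiday, so no extension applies.

September 8, 1994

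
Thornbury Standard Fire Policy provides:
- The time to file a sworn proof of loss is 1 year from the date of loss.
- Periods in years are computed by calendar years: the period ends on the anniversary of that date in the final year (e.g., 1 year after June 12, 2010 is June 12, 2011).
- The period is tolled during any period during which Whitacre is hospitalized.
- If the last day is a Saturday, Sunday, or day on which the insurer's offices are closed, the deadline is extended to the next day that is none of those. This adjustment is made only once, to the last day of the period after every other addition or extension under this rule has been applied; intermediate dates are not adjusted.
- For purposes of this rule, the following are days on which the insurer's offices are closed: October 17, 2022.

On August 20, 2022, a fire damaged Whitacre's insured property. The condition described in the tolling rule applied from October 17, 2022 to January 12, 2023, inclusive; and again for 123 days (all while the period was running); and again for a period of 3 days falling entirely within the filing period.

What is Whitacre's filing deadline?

1 year after August 20, 2022 is August 20, 2023.
From October 17, 2022 through January 12, 2023 inclusive is 88 days; tolling adds 88 days: August 20, 2023 + 88 days = November 16, 2023.
Tolling adds 123 days: November 16, 2023 + 123 days = March 18, 2024.
Tolling adds 3 days: March 18, 2024 + 3 days = March 21, 2024.
March 21, 2024 is a Thursday and not a day on which the insurer's offices are closed, so no extension applies.

March 21, 2024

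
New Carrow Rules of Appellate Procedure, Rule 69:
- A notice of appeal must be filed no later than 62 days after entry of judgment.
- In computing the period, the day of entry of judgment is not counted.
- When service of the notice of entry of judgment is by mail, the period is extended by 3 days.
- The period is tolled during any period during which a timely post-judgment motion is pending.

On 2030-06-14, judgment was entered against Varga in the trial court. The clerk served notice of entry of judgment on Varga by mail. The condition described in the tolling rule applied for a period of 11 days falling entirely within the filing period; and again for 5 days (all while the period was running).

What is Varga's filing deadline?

62 days after 2030-06-14 is August 15, 2030.
Service was by mail, adding 3 days: August 15, 2030 + 3 days = August 18, 2030.
Tolling adds 11 days: August 18, 2030 + 11 days = August 29, 2030.
Tolling adds 5 days: August 29, 2030 + 5 days = September 3, 2030.

September 3, 2030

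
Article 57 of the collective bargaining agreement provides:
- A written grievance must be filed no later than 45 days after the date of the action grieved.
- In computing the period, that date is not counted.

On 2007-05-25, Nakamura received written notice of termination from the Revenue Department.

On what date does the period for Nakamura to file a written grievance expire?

45 days after 2007-05-25 is July 9, 2007.

July 9, 2007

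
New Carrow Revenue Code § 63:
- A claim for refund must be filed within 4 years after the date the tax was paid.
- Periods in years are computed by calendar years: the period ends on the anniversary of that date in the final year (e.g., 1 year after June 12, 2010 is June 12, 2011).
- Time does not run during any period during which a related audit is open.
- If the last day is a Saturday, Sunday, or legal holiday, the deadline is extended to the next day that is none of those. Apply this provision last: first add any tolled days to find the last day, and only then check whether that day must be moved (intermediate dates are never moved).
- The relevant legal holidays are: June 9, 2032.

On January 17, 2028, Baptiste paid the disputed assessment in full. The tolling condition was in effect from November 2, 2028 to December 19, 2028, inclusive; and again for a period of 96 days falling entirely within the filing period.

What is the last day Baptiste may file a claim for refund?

4 years after January 17, 2028 is January 17, 2032.
From November 2, 2028 through December 19, 2028 inclusive is 48 days; tolling adds 48 days: January 17, 2032 + 48 days = March 5, 2032.
Tolling adds 96 days: March 5, 2032 + 96 days = June 9, 2032.
June 9, 2032 is a listed holiday. The next qualifying day is June 10, 2032.

June 10, 2032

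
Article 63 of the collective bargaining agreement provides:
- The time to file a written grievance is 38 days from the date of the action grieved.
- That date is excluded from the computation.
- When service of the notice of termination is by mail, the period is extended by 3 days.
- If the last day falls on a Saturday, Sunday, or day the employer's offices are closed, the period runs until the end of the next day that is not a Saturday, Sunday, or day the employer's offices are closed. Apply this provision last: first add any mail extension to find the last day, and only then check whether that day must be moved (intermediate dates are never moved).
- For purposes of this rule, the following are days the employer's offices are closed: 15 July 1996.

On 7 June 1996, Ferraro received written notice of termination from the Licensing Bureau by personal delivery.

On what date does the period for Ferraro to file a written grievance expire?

July 16, 1996

38 days after 7 June 1996 is July 15, 1996.
Service was not by mail, so no mail extension applies.
July 15, 1996 is a listed holiday. The next qualifying day is July 16, 1996.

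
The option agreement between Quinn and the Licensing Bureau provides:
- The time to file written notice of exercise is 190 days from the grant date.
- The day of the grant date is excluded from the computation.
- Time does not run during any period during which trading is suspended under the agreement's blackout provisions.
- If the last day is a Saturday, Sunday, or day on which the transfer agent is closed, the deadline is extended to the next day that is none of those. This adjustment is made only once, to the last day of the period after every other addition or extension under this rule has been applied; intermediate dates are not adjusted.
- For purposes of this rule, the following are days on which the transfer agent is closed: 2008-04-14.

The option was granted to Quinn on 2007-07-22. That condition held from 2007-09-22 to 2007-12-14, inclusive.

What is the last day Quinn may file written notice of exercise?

April 21, 2008

190 days after 2007-07-22 is January 28, 2008.
From September 22, 2007 through December 14, 2007 inclusive is 84 days; tolling adds 84 days: January 28, 2008 + 84 days = April 21, 2008.
April 21, 2008 is a Monday and not a day on which the transfer agent is closed, so no extension applies.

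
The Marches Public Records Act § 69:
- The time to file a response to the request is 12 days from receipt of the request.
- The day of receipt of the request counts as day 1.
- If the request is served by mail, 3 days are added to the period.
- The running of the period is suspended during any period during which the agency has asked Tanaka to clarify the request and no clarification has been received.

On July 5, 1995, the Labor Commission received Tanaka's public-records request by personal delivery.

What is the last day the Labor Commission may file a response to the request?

Counting July 5, 1995 as day 1, day 12 is July 16, 1995.
Service was not by mail, so no mail extension applies.

July 16, 1995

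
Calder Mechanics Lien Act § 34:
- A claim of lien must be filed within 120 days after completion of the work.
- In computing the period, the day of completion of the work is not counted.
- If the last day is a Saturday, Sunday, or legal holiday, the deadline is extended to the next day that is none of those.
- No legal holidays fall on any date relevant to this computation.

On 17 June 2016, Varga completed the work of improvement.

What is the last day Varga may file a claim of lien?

October 17, 2016

120 days after 17 June 2016 is October 15, 2016.
October 15, 2016 is Saturday; October 16, 2016 is Sunday. The next qualifying day is October 17, 2016.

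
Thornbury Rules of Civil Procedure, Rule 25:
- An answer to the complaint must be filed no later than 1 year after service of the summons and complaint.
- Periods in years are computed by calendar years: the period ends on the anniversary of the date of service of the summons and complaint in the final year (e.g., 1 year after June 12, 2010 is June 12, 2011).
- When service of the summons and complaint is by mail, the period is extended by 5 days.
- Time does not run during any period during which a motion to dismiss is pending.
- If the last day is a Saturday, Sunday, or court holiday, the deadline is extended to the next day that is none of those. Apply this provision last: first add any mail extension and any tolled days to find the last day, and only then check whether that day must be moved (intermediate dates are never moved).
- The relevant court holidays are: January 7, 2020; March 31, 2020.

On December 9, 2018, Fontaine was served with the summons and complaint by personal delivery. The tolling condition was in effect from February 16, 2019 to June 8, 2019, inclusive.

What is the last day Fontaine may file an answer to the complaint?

1 year after December 9, 2018 is December 9, 2019.
Service was not by mail, so no mail extension applies.
From February 16, 2019 through June 8, 2019 inclusive is 113 days; tolling adds 113 days: December 9, 2019 + 113 days = March 31, 2020.
March 31, 2020 is a listed holiday. The next qualifying day is April 1, 2020.

April 1, 2020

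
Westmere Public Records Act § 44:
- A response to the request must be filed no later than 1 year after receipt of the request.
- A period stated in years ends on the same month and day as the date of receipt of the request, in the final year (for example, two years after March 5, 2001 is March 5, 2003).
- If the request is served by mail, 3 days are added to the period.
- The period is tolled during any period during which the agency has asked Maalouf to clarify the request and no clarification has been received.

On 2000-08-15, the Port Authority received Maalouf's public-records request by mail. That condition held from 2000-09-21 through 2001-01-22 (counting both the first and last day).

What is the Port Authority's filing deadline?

1 year after 2000-08-15 is August 15, 2001.
Service was by mail, adding 3 days: August 15, 2001 + 3 days = August 18, 2001.
From September 21, 2000 through January 22, 2001 inclusive is 124 days; tolling adds 124 days: August 18, 2001 + 124 days = December 20, 2001.

December 20, 2001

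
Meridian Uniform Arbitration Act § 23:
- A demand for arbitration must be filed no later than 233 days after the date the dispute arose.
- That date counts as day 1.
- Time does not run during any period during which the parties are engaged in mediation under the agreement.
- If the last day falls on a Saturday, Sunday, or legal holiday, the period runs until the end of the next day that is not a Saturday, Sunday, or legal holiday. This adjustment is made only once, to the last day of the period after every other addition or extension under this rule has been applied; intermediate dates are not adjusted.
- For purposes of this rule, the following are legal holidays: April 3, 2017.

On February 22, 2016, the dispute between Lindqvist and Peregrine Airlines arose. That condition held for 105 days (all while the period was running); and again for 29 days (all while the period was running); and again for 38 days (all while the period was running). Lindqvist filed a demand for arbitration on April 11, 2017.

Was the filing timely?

No

Counting February 22, 2016 as day 1, day 233 is October 11, 2016.
Tolling adds 105 days: October 11, 2016 + 105 days = January 24, 2017.
Tolling adds 29 days: January 24, 2017 + 29 days = February 22, 2017.
Tolling adds 38 days: February 22, 2017 + 38 days = April 1, 2017.
April 1, 2017 is Saturday; April 2, 2017 is Sunday; April 3, 2017 is a listed holiday. The next qualifying day is April 4, 2017.
The deadline is April 4, 2017; the filing on April 11, 2017 is after that date.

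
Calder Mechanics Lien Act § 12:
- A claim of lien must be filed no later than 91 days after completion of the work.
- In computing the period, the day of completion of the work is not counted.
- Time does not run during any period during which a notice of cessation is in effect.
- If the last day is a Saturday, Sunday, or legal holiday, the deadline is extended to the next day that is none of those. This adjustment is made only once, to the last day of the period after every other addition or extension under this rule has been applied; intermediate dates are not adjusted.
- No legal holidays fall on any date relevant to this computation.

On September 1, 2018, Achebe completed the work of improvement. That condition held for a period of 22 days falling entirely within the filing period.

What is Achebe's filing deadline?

December 24, 2018

91 days after September 1, 2018 is December 1, 2018.
Tolling adds 22 days: December 1, 2018 + 22 days = December 23, 2018.
December 23, 2018 is Sunday. The next qualifying day is December 24, 2018.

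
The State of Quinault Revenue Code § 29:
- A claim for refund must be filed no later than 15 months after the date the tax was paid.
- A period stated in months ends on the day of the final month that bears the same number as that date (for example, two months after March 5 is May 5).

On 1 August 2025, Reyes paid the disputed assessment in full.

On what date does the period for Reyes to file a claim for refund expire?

November 1, 2026

15 months after 1 August 2025 is November 1, 2026.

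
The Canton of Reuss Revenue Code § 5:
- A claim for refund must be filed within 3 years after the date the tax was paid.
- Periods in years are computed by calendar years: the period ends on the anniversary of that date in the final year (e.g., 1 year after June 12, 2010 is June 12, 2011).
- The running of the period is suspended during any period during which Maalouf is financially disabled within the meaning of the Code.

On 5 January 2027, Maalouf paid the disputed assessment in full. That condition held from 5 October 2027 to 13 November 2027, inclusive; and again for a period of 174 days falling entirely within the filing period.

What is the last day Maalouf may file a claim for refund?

3 years after 5 January 2027 is January 5, 2030.
From October 5, 2027 through November 13, 2027 inclusive is 40 days; tolling adds 40 days: January 5, 2030 + 40 days = February 14, 2030.
Tolling adds 174 days: February 14, 2030 + 174 days = August 7, 2030.

August 7, 2030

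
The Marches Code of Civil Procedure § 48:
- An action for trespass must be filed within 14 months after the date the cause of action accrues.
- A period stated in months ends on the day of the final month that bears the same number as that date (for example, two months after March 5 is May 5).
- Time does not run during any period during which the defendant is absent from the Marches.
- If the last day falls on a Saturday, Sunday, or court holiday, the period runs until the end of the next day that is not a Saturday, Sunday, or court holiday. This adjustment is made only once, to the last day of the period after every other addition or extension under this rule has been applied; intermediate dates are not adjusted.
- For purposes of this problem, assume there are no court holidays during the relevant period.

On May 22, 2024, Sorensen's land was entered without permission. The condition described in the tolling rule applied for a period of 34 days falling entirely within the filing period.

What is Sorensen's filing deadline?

14 months after May 22, 2024 is July 22, 2025.
Tolling adds 34 days: July 22, 2025 + 34 days = August 25, 2025.
August 25, 2025 is a Monday and not a court holiday, so no extension applies.

August 25, 2025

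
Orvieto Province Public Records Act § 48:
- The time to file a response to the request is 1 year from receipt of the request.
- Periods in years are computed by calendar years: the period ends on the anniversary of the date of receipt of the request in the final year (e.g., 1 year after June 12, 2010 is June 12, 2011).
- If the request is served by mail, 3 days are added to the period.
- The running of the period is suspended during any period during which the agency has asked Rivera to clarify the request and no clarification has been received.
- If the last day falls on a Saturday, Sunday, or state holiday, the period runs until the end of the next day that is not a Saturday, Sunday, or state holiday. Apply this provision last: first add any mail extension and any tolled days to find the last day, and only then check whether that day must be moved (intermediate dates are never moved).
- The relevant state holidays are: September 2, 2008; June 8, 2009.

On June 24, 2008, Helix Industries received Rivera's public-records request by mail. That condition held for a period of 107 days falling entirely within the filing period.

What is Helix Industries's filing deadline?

1 year after June 24, 2008 is June 24, 2009.
Service was by mail, adding 3 days: June 24, 2009 + 3 days = June 27, 2009.
Tolling adds 107 days: June 27, 2009 + 107 days = October 12, 2009.
October 12, 2009 is a Monday and not a state holiday, so no extension applies.

October 12, 2009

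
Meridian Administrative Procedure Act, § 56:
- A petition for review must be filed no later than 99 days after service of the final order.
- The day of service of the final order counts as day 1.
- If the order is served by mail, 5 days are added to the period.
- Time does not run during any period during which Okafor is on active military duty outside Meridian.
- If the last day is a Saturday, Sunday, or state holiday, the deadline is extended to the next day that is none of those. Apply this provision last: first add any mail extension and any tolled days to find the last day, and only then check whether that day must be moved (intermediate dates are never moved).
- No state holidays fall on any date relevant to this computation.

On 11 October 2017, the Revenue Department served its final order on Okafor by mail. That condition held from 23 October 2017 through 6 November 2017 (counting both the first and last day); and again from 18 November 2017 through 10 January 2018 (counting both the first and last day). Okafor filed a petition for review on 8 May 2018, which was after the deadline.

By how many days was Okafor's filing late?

Counting 11 October 2017 as day 1, day 99 is January 17, 2018.
Service was by mail, adding 5 days: January 17, 2018 + 5 days = January 22, 2018.
From October 23, 2017 through November 6, 2017 inclusive is 15 days; tolling adds 15 days: January 22, 2018 + 15 days = February 6, 2018.
From November 18, 2017 through January 10, 2018 inclusive is 54 days; tolling adds 54 days: February 6, 2018 + 54 days = April 1, 2018.
April 1, 2018 is Sunday. The next qualifying day is April 2, 2018.
The deadline is April 2, 2018; from April 2, 2018 to May 8, 2018 is 36 days.

36 days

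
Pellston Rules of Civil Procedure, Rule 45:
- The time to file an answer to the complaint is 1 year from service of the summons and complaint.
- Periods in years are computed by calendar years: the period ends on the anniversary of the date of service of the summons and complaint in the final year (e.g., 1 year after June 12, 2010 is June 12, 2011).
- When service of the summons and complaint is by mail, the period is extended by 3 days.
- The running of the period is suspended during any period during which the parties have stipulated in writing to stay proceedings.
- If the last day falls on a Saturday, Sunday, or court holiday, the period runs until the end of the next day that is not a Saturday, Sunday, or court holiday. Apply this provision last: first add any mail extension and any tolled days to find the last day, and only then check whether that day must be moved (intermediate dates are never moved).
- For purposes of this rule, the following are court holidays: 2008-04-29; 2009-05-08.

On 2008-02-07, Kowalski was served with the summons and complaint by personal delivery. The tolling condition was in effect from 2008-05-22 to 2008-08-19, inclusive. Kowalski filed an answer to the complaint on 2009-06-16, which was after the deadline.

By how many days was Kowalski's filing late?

1 year after 2008-02-07 is February 7, 2009.
Service was not by mail, so no mail extension applies.
From May 22, 2008 through August 19, 2008 inclusive is 90 days; tolling adds 90 days: February 7, 2009 + 90 days = May 8, 2009.
May 8, 2009 is a listed holiday; May 9, 2009 is Saturday; May 10, 2009 is Sunday. The next qualifying day is May 11, 2009.
The deadline is May 11, 2009; from May 11, 2009 to June 16, 2009 is 36 days.

36 days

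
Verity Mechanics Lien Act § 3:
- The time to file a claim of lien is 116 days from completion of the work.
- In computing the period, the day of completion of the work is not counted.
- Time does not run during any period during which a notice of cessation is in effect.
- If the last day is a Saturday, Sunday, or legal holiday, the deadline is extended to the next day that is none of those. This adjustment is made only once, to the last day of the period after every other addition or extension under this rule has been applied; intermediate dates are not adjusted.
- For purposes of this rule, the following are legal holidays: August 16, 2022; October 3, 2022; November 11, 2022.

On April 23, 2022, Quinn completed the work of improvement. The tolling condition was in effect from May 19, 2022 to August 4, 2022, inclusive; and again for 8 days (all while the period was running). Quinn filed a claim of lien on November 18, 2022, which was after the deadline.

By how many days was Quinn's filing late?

4 days

116 days after April 23, 2022 is August 17, 2022.
From May 19, 2022 through August 4, 2022 inclusive is 78 days; tolling adds 78 days: August 17, 2022 + 78 days = November 3, 2022.
Tolling adds 8 days: November 3, 2022 + 8 days = November 11, 2022.
November 11, 2022 is a listed holiday; November 12, 2022 is Saturday; November 13, 2022 is Sunday. The next qualifying day is November 14, 2022.
The deadline is November 14, 2022; from November 14, 2022 to November 18, 2022 is 4 days.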